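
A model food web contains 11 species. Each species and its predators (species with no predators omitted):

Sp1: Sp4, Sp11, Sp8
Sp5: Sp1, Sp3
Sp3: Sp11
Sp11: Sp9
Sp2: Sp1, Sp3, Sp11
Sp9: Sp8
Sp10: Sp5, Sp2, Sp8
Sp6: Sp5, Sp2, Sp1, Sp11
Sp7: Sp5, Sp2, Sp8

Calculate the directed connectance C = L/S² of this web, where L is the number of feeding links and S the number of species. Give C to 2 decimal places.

C = 0.17

The web has S = 11 species and L = 21 feeding links.
C = L / S² = 21 / 121 = 0.1736 ≈ 0.17.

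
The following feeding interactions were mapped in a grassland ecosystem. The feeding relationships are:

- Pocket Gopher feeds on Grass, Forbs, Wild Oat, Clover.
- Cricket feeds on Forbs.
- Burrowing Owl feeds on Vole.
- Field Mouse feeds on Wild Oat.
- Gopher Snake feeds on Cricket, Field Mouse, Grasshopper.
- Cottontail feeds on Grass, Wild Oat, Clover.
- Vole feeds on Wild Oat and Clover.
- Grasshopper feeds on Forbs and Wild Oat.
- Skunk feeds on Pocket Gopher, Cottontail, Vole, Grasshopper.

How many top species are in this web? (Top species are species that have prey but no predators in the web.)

Top species (has prey, but nothing eats it): Gopher Snake, Skunk, Burrowing Owl.
Count: 3.

3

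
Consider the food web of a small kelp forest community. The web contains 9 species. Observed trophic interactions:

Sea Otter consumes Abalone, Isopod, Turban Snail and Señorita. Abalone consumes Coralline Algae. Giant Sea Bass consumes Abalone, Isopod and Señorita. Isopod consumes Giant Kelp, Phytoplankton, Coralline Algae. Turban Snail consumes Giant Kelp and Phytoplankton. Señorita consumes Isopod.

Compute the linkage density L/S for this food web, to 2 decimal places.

There are L = 14 links among S = 9 species.
L/S = 14/9 = 1.5556 ≈ 1.56.

L/S = 1.56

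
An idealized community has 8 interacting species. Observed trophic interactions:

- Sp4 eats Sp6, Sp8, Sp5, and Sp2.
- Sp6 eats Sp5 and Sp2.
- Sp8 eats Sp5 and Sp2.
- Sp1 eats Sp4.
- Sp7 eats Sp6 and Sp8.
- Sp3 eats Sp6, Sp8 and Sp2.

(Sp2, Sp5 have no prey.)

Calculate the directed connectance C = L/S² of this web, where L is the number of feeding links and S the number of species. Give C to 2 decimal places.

The web has S = 8 species and L = 14 feeding links.
C = L / S² = 14 / 64 = 0.2188 ≈ 0.22.

C = 0.22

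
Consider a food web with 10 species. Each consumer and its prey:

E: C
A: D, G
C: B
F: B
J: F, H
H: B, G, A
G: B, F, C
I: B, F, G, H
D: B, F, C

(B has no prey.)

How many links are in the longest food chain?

One longest chain: B → F → D → A → H → I.
It has 6 species and 5 links.

5 links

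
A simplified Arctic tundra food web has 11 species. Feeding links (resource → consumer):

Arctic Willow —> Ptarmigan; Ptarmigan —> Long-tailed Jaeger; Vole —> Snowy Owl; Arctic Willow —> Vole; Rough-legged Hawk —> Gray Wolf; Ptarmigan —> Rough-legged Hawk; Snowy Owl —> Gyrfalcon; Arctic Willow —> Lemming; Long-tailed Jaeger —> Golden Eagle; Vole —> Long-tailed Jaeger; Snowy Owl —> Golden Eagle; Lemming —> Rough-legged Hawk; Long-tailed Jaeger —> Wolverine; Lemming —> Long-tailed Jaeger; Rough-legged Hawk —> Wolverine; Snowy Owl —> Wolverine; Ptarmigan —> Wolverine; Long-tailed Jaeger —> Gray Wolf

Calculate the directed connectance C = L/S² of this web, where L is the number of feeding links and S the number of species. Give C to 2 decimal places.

C = 0.15

The web has S = 11 species and L = 18 feeding links.
C = L / S² = 18 / 121 = 0.1488 ≈ 0.15.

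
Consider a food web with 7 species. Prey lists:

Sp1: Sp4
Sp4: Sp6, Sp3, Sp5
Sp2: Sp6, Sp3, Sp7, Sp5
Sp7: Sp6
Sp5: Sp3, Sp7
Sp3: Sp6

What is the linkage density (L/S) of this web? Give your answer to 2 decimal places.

There are L = 12 links among S = 7 species.
L/S = 12/7 = 1.7143 ≈ 1.71.

L/S = 1.71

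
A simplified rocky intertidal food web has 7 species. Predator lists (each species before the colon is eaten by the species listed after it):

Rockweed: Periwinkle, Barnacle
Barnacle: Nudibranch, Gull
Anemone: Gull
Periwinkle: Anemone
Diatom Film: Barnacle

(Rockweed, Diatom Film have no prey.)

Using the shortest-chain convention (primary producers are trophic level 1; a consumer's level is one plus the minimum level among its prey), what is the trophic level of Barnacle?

Trophic level 2

Rockweed is a producer → level 1.
Barnacle eats Rockweed → level 2.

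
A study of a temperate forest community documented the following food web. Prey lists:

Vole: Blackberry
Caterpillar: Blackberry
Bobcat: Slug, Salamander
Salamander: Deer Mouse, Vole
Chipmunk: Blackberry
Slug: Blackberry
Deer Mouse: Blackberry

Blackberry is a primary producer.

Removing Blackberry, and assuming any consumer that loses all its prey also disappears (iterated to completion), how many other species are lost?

Remove Blackberry.
Round 1: Deer Mouse (all prey gone), Chipmunk (all prey gone), Caterpillar (all prey gone), Slug (all prey gone), Vole (all prey gone) → extinct.
Round 2: Salamander (all prey gone) → extinct.
Round 3: Bobcat (all prey gone) → extinct.
No further losses. Total secondary extinctions: 7.

7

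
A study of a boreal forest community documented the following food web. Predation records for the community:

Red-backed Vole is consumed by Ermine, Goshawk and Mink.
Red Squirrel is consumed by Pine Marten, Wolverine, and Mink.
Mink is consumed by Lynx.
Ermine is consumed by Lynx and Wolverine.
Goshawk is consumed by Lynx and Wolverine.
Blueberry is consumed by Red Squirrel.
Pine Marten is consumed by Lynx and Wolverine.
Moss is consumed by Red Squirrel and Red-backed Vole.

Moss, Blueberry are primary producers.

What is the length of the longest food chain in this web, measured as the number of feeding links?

3 links

One longest chain: Moss → Red-backed Vole → Ermine → Wolverine.
It has 4 species and 3 links.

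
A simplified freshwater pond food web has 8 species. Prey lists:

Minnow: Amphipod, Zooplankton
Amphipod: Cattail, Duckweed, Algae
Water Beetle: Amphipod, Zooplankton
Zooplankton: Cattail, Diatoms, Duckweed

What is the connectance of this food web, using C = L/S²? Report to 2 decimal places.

The web has S = 8 species and L = 10 feeding links.
C = L / S² = 10 / 64 = 0.1562 ≈ 0.16.

C = 0.16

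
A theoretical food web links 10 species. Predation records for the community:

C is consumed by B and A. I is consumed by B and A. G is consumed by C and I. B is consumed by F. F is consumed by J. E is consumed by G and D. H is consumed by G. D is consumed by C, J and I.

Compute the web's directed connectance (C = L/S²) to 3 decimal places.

C = 0.140

The web has S = 10 species and L = 14 feeding links.
C = L / S² = 14 / 100 = 0.1400 ≈ 0.140.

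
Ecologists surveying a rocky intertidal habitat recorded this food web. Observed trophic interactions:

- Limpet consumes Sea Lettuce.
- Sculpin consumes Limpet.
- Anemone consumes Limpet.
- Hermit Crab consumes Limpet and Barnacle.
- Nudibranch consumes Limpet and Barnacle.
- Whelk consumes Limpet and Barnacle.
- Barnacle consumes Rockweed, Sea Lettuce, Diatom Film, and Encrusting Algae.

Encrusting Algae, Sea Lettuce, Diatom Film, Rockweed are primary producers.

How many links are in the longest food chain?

2 links

One longest chain: Sea Lettuce → Limpet → Hermit Crab.
It has 3 species and 2 links.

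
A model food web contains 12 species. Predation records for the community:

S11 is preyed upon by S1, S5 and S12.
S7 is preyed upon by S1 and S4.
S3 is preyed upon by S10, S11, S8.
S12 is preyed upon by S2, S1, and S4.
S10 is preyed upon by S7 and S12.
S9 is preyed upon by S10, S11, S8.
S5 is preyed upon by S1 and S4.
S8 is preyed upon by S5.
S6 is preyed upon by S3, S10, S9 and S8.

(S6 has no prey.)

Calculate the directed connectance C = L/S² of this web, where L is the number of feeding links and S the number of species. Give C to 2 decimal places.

C = 0.16

The web has S = 12 species and L = 23 feeding links.
C = L / S² = 23 / 144 = 0.1597 ≈ 0.16.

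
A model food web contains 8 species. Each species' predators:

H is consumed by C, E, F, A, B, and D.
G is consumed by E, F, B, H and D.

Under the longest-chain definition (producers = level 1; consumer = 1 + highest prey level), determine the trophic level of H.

Trophic level 2

G is a producer → level 1.
H eats G → level 2.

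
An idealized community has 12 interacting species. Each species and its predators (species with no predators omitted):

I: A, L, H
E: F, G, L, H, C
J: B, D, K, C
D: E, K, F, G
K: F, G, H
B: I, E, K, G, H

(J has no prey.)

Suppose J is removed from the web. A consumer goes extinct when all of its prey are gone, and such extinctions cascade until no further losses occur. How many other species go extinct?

Remove J.
Round 1: B (all prey gone), D (all prey gone) → extinct.
Round 2: I (all prey gone), E (all prey gone), K (all prey gone) → extinct.
Round 3: A (all prey gone), F (all prey gone), G (all prey gone), L (all prey gone), H (all prey gone), C (all prey gone) → extinct.
No further losses. Total secondary extinctions: 11.

11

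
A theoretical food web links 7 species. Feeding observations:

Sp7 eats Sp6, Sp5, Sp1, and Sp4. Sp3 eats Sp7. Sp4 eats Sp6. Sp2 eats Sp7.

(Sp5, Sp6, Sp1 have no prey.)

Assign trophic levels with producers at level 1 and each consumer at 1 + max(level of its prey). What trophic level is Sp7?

Trophic level 3

Sp6 is a producer → level 1.
Sp4 eats Sp6 → level 2.
Sp7 eats Sp4 (level 2); other prey at levels: Sp5 1, Sp6 1, Sp1 1 → level 3.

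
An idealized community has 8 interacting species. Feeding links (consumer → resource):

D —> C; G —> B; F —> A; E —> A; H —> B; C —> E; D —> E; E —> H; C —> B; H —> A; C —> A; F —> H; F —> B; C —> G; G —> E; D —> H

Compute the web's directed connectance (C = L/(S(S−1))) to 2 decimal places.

C = 0.29

The web has S = 8 species and L = 16 feeding links.
C = L / (S(S−1)) = 16 / 56 = 0.2857 ≈ 0.29.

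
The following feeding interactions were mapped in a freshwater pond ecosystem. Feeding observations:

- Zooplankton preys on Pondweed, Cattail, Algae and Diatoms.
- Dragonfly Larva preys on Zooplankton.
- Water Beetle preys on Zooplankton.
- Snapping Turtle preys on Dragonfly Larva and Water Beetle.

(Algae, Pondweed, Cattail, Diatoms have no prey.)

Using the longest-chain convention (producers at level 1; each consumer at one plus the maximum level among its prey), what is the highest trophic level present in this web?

Producers (level 1): Algae, Pondweed, Cattail, Diatoms.
Algae → Zooplankton → Dragonfly Larva → Snapping Turtle gives Snapping Turtle level 4.
No species has a prey at level 4, so no species reaches level 5.

4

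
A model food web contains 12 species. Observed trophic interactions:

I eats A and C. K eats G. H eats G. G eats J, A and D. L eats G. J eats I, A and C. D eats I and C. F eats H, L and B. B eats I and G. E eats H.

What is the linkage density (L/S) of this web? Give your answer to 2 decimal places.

There are L = 19 links among S = 12 species.
L/S = 19/12 = 1.5833 ≈ 1.58.

L/S = 1.58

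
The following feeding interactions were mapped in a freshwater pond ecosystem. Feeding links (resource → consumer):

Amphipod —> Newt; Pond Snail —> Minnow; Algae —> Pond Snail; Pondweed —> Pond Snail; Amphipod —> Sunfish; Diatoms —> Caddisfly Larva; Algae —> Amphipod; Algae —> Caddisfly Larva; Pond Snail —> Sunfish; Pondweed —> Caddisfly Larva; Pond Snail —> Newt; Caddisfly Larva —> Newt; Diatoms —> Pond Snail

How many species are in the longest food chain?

3 species

One longest chain: Algae → Pond Snail → Minnow.
It has 3 species and 2 links.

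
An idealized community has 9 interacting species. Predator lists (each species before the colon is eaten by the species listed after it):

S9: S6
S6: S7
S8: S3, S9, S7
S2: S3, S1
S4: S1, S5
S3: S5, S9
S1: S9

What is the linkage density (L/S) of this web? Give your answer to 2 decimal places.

There are L = 12 links among S = 9 species.
L/S = 12/9 = 1.3333 ≈ 1.33.

L/S = 1.33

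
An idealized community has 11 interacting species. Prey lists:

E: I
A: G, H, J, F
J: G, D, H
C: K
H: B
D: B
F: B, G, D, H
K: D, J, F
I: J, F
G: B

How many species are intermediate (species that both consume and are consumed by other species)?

7

Intermediate species (has both prey and predators): G, D, H, J, F, K, I.
Count: 7.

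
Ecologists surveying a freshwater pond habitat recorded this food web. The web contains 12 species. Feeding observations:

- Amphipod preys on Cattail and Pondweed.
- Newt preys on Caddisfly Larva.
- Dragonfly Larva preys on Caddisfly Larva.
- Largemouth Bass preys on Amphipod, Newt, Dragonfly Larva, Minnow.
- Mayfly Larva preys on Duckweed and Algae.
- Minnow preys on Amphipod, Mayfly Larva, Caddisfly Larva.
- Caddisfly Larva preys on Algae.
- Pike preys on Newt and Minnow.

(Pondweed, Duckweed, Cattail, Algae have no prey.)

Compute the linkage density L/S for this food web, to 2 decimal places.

There are L = 16 links among S = 12 species.
L/S = 16/12 = 1.3333 ≈ 1.33.

L/S = 1.33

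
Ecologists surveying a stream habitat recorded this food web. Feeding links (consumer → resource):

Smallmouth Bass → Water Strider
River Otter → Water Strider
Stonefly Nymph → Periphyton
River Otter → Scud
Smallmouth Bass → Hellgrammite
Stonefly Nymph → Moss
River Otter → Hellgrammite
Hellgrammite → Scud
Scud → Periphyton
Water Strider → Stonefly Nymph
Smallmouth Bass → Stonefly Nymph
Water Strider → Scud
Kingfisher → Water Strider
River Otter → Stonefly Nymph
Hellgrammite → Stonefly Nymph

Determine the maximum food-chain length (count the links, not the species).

One longest chain: Periphyton → Scud → Water Strider → River Otter.
It has 4 species and 3 links.

3 links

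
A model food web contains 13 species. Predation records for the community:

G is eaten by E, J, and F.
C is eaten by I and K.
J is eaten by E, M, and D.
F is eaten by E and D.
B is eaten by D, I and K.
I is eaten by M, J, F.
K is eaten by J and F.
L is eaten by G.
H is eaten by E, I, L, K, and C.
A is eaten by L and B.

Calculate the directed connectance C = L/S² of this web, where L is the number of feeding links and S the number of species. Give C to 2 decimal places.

The web has S = 13 species and L = 26 feeding links.
C = L / S² = 26 / 169 = 0.1538 ≈ 0.15.

C = 0.15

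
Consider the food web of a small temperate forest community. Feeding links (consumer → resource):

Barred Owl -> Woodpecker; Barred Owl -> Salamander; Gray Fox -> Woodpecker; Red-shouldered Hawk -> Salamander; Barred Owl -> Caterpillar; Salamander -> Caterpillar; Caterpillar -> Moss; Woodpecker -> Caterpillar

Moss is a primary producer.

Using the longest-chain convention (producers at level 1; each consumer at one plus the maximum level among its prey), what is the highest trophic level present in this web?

4

Producers (level 1): Moss.
Moss → Caterpillar → Salamander → Barred Owl gives Barred Owl level 4.
No species has a prey at level 4, so no species reaches level 5.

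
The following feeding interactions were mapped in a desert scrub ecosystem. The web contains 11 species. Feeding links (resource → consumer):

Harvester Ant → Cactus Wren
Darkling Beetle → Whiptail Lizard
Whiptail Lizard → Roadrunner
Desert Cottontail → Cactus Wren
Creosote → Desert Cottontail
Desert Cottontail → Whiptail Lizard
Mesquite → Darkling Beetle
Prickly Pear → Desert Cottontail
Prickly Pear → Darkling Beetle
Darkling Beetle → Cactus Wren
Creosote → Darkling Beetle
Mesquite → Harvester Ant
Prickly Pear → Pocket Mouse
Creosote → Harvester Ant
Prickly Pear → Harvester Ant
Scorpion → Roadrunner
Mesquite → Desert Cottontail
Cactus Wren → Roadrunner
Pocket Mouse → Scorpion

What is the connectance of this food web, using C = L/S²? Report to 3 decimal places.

C = 0.157

The web has S = 11 species and L = 19 feeding links.
C = L / S² = 19 / 121 = 0.1570 ≈ 0.157.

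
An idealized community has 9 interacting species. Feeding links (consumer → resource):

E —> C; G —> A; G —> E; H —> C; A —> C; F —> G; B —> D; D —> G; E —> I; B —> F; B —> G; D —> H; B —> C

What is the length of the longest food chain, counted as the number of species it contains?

One longest chain: C → A → G → F → B.
It has 5 species and 4 links.

5 species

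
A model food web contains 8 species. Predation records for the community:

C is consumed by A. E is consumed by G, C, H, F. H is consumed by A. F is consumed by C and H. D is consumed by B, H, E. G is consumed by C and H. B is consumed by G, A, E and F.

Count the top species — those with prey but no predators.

1

Top species (has prey, but nothing eats it): A.
Count: 1.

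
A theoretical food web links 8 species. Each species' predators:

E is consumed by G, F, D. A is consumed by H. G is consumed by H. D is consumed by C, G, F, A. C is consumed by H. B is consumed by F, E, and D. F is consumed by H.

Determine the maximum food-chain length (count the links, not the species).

One longest chain: B → E → D → C → H.
It has 5 species and 4 links.

4 links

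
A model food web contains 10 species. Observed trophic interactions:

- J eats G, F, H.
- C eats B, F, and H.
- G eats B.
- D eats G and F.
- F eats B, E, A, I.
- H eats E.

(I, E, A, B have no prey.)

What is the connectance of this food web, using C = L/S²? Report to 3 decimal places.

The web has S = 10 species and L = 14 feeding links.
C = L / S² = 14 / 100 = 0.1400 ≈ 0.140.

C = 0.140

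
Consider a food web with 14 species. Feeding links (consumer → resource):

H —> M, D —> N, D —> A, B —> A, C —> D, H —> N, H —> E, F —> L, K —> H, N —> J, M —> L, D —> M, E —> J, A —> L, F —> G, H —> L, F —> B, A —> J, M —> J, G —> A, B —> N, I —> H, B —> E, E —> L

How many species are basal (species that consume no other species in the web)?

Basal species (no prey listed): L, J.
Count: 2.

2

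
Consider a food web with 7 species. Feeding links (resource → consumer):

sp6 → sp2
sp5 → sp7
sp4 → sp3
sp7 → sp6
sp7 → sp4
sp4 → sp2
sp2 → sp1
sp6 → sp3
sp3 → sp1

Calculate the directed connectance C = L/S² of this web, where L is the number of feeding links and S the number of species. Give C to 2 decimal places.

The web has S = 7 species and L = 9 feeding links.
C = L / S² = 9 / 49 = 0.1837 ≈ 0.18.

C = 0.18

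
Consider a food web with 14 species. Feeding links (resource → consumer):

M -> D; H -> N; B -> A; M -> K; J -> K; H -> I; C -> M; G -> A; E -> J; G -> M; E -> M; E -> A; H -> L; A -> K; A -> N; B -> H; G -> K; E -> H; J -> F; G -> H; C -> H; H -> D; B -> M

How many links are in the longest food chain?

One longest chain: E → H → D.
It has 3 species and 2 links.

2 links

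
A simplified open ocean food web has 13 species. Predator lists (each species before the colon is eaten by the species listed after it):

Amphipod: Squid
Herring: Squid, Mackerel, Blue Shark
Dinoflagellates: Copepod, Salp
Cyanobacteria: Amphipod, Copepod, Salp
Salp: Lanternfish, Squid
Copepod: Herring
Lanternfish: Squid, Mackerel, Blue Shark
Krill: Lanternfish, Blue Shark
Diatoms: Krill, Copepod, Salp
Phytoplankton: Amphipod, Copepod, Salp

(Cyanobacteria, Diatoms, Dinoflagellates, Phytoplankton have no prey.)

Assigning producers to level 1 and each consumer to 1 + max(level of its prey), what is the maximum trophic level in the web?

4

Producers (level 1): Cyanobacteria, Diatoms, Dinoflagellates, Phytoplankton.
Cyanobacteria → Copepod → Herring → Blue Shark gives Blue Shark level 4.
No species has a prey at level 4, so no species reaches level 5.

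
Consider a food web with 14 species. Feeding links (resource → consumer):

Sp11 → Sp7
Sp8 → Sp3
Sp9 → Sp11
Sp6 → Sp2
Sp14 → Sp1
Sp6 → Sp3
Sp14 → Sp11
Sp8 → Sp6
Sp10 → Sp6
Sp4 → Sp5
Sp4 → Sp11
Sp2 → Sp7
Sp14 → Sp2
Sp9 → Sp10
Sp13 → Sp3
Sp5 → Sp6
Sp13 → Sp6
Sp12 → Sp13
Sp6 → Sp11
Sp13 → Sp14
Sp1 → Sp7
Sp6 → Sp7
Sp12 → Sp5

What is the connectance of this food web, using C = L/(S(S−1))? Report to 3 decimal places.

C = 0.126

The web has S = 14 species and L = 23 feeding links.
C = L / (S(S−1)) = 23 / 182 = 0.1264 ≈ 0.126.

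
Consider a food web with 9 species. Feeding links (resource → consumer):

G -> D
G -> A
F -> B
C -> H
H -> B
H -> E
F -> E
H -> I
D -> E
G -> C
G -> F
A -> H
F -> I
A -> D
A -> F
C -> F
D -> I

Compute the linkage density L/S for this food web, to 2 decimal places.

L/S = 1.89

There are L = 17 links among S = 9 species.
L/S = 17/9 = 1.8889 ≈ 1.89.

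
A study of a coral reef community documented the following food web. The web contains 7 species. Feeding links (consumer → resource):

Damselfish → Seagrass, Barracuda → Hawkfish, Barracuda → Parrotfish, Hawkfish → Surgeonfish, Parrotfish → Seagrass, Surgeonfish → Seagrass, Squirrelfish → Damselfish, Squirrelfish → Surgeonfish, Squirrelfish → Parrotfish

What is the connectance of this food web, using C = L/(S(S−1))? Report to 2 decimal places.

C = 0.21

The web has S = 7 species and L = 9 feeding links.
C = L / (S(S−1)) = 9 / 42 = 0.2143 ≈ 0.21.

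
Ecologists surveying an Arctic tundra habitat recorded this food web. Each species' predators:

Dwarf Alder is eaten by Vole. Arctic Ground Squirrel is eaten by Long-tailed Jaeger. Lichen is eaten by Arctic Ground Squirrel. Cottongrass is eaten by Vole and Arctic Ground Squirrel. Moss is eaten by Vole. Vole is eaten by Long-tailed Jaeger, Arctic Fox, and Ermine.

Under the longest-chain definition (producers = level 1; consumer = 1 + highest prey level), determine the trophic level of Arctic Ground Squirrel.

Trophic level 2

Cottongrass is a producer → level 1.
Arctic Ground Squirrel eats Cottongrass (level 1); other prey at levels: Lichen 1 → level 2.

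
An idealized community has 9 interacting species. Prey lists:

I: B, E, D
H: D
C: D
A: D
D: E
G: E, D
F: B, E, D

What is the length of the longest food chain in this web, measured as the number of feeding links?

2 links

One longest chain: E → D → G.
It has 3 species and 2 links.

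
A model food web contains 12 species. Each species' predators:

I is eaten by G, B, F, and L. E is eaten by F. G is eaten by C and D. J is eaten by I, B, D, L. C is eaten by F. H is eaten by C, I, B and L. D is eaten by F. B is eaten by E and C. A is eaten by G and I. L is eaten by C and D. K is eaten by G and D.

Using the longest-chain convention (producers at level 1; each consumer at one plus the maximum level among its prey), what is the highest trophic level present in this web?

5

Producers (level 1): A, J, H, K.
A → I → L → D → F gives F level 5.
No species has a prey at level 5, so no species reaches level 6.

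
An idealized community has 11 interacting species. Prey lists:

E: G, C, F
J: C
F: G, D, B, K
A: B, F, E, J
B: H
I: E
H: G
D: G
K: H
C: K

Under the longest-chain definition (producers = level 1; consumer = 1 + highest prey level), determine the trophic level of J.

Trophic level 5

G is a producer → level 1.
H eats G → level 2.
K eats H → level 3.
C eats K → level 4.
J eats C → level 5.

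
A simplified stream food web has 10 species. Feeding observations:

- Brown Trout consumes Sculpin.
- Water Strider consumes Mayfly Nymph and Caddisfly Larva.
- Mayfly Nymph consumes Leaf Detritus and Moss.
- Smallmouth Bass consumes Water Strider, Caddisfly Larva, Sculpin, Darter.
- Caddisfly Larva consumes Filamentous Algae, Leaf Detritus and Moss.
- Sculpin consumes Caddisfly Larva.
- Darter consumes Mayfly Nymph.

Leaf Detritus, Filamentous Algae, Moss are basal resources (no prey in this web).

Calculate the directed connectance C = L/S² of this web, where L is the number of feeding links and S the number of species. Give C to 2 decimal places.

The web has S = 10 species and L = 14 feeding links.
C = L / S² = 14 / 100 = 0.1400 ≈ 0.14.

C = 0.14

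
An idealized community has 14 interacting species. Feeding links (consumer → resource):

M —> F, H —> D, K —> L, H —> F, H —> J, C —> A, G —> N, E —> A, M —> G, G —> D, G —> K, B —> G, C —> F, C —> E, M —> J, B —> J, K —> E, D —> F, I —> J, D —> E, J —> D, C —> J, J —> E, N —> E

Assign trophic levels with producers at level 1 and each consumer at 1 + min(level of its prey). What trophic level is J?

A is a producer → level 1.
E eats A → level 2.
J eats E → level 3.
No prey of J is below level 2, so 3 is the minimum.

Trophic level 3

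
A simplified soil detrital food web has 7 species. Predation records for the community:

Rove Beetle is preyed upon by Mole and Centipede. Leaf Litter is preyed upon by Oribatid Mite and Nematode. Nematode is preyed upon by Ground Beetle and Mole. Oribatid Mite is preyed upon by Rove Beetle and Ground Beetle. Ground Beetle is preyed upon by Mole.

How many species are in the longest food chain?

One longest chain: Leaf Litter → Oribatid Mite → Rove Beetle → Centipede.
It has 4 species and 3 links.

4 species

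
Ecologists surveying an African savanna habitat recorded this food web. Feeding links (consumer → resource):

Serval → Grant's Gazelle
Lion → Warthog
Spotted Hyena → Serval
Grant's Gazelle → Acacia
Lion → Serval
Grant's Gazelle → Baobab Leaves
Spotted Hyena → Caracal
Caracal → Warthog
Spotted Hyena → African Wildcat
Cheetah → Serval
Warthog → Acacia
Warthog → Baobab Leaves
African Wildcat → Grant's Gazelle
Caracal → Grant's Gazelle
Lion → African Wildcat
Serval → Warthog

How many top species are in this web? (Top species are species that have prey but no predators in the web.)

3

Top species (has prey, but nothing eats it): Spotted Hyena, Lion, Cheetah.
Count: 3.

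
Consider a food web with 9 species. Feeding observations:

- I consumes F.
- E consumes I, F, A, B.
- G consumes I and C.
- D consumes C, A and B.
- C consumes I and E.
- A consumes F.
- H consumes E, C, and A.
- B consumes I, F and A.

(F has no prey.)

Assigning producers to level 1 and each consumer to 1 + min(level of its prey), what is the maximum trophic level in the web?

Producers (level 1): F.
Following each consumer down to its lowest-level prey: F → A → D (levels 1 through 3).
All prey of D (A 2, B 2, C 3) are at level 2 or above, so D is at level 1 + 2 = 3.
Every consumer has at least one prey at level 2 or below, so none exceeds level 3.

3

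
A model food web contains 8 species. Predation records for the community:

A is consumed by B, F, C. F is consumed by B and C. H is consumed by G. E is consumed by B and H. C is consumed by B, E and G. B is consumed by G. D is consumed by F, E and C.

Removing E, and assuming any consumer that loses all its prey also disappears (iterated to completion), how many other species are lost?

1

Remove E.
Round 1: H (all prey gone) → extinct.
No further losses. Total secondary extinctions: 1.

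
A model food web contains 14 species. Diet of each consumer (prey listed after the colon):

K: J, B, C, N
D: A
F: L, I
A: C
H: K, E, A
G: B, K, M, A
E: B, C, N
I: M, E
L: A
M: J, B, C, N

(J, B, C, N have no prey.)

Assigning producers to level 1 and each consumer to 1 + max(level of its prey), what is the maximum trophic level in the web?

4

Producers (level 1): J, B, C, N.
C → A → L → F gives F level 4.
No species has a prey at level 4, so no species reaches level 5.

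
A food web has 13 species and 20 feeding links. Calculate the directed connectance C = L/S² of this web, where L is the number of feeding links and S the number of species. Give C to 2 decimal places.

C = 0.12

The web has S = 13 species and L = 20 feeding links.
C = L / S² = 20 / 169 = 0.1183 ≈ 0.12.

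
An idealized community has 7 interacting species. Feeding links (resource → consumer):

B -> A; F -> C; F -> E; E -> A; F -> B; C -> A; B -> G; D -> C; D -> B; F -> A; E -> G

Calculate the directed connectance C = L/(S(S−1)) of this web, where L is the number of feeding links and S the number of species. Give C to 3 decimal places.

C = 0.262

The web has S = 7 species and L = 11 feeding links.
C = L / (S(S−1)) = 11 / 42 = 0.2619 ≈ 0.262.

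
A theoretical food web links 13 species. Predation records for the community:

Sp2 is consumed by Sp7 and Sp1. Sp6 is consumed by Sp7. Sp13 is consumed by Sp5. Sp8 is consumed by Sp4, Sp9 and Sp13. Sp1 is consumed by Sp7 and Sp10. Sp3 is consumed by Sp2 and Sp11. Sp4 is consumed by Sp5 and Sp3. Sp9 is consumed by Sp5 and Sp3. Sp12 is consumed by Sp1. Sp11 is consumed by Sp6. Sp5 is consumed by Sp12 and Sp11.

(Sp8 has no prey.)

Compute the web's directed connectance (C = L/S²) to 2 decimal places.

C = 0.11

The web has S = 13 species and L = 19 feeding links.
C = L / S² = 19 / 169 = 0.1124 ≈ 0.11.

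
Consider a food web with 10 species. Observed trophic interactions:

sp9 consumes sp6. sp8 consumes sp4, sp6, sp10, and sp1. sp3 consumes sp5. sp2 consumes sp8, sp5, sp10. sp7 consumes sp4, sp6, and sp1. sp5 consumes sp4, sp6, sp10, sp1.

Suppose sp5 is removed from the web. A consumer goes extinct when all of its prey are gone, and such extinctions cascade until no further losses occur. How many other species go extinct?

1

Remove sp5.
Round 1: sp3 (all prey gone) → extinct.
No further losses. Total secondary extinctions: 1.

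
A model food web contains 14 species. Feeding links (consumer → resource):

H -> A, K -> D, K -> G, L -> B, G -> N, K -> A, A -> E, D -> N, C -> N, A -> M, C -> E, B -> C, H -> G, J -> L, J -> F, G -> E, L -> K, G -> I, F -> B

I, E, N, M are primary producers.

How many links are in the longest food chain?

4 links

One longest chain: E → C → B → F → J.
It has 5 species and 4 links.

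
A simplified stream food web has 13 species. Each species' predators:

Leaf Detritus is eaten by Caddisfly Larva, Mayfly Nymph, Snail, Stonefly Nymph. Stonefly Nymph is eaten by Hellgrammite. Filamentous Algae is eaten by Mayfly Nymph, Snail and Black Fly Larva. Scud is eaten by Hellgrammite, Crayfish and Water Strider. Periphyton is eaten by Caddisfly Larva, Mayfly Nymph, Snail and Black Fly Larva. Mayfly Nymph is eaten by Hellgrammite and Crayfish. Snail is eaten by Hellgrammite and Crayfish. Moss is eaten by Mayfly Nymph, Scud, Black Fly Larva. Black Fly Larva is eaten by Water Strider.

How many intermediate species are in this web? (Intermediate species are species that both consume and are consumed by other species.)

Intermediate species (has both prey and predators): Stonefly Nymph, Snail, Scud, Mayfly Nymph, Black Fly Larva.
Count: 5.

5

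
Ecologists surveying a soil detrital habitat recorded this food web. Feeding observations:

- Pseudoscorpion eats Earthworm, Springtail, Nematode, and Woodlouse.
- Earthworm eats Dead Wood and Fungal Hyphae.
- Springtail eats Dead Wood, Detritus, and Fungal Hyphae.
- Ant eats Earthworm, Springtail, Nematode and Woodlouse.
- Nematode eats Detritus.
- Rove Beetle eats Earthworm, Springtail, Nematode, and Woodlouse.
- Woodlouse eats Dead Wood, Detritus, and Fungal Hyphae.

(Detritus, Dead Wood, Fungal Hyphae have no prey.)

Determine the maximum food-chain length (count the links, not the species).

2 links

One longest chain: Detritus → Woodlouse → Ant.
It has 3 species and 2 links.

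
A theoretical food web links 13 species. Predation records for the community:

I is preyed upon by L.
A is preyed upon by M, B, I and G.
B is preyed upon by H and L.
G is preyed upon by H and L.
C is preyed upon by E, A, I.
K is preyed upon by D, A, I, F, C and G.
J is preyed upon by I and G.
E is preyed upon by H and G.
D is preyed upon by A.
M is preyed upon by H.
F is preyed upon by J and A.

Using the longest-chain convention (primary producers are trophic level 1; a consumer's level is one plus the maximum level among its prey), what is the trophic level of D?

K is a producer → level 1.
D eats K → level 2.

Trophic level 2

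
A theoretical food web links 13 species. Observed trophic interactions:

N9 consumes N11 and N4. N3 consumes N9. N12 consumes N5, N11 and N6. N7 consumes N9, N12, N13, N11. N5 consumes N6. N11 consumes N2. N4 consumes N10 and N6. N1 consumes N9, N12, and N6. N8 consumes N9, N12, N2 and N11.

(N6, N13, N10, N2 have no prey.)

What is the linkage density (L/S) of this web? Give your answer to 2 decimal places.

L/S = 1.62

There are L = 21 links among S = 13 species.
L/S = 21/13 = 1.6154 ≈ 1.62.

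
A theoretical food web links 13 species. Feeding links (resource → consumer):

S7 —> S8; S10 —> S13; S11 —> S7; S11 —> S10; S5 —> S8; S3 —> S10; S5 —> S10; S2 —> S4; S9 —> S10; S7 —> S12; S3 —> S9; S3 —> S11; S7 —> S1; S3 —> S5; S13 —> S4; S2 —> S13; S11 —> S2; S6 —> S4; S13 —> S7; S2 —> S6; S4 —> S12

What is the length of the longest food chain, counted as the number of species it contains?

One longest chain: S3 → S11 → S2 → S13 → S7 → S1.
It has 6 species and 5 links.

6 species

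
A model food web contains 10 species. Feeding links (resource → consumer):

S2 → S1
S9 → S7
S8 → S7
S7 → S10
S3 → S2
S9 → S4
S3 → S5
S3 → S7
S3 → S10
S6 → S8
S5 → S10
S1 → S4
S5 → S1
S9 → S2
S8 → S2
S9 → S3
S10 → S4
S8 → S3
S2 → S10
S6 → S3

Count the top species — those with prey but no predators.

Top species (has prey, but nothing eats it): S4.
Count: 1.

1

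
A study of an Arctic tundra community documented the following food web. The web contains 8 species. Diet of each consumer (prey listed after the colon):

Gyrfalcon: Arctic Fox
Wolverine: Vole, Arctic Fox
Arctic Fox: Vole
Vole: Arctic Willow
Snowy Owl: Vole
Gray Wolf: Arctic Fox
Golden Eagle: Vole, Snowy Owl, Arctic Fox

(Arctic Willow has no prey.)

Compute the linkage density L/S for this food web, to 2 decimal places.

L/S = 1.25

There are L = 10 links among S = 8 species.
L/S = 10/8 = 1.2500 ≈ 1.25.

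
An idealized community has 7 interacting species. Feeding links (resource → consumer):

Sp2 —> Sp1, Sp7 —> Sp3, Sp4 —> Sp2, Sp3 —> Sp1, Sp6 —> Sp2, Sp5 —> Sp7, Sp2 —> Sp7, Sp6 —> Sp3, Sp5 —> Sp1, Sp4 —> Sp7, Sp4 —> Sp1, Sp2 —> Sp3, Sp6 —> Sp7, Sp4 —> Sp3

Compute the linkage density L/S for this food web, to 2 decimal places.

There are L = 14 links among S = 7 species.
L/S = 14/7 = 2.0000 ≈ 2.00.

L/S = 2.00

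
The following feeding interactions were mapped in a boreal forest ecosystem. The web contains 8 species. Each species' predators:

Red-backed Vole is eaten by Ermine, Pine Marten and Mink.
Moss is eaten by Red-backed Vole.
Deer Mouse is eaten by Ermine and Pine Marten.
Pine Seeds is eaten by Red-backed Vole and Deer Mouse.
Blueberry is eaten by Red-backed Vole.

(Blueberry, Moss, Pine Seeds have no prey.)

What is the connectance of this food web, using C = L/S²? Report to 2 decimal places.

C = 0.14

The web has S = 8 species and L = 9 feeding links.
C = L / S² = 9 / 64 = 0.1406 ≈ 0.14.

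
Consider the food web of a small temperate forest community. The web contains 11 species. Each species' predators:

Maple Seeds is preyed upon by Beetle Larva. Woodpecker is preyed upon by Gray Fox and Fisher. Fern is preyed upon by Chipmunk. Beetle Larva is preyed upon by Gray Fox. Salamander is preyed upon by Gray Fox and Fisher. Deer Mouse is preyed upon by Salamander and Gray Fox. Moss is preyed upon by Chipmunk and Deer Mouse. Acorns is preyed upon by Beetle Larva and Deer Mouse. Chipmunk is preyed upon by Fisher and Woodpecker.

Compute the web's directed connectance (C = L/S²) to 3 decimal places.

C = 0.124

The web has S = 11 species and L = 15 feeding links.
C = L / S² = 15 / 121 = 0.1240 ≈ 0.124.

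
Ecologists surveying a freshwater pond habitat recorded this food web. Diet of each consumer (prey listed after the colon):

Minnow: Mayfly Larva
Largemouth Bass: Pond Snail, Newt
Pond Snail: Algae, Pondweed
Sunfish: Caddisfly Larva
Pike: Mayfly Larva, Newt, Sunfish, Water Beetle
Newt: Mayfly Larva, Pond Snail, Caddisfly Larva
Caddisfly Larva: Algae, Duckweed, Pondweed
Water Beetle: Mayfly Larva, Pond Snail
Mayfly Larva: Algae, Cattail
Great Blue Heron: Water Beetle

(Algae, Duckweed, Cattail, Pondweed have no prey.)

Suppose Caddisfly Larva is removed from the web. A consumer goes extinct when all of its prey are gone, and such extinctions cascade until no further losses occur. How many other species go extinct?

1

Remove Caddisfly Larva.
Round 1: Sunfish (all prey gone) → extinct.
No further losses. Total secondary extinctions: 1.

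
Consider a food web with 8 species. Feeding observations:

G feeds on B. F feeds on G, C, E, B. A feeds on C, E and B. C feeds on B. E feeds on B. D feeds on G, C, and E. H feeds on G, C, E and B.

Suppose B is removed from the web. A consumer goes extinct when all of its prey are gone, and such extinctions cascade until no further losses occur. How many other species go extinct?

Remove B.
Round 1: E (all prey gone), G (all prey gone), C (all prey gone) → extinct.
Round 2: A (all prey gone), F (all prey gone), H (all prey gone), D (all prey gone) → extinct.
No further losses. Total secondary extinctions: 7.

7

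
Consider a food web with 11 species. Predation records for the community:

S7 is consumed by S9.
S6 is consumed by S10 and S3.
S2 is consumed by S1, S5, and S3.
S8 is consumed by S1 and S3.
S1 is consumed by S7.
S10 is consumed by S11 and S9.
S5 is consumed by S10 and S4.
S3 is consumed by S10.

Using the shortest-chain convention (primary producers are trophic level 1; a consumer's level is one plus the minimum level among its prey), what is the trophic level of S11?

Trophic level 3

S6 is a producer → level 1.
S10 eats S6 → level 2.
S11 eats S10 → level 3.
No prey of S11 is below level 2, so 3 is the minimum.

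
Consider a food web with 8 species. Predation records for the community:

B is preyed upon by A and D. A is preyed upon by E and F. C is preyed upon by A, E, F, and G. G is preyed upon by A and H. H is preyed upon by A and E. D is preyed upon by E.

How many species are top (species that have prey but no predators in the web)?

Top species (has prey, but nothing eats it): E, F.
Count: 2.

2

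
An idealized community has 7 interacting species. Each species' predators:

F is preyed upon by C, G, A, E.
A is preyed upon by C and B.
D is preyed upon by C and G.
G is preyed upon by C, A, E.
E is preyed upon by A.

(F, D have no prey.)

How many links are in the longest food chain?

One longest chain: F → G → E → A → C.
It has 5 species and 4 links.

4 links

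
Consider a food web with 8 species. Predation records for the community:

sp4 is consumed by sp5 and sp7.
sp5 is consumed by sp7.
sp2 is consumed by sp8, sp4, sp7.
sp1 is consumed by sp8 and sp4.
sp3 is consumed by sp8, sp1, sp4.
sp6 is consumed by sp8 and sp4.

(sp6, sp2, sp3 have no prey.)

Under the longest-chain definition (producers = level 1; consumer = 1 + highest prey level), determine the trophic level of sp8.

Trophic level 3

sp3 is a producer → level 1.
sp1 eats sp3 → level 2.
sp8 eats sp1 (level 2); other prey at levels: sp6 1, sp2 1, sp3 1 → level 3.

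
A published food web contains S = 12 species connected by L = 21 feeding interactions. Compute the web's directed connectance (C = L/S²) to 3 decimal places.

The web has S = 12 species and L = 21 feeding links.
C = L / S² = 21 / 144 = 0.1458 ≈ 0.146.

C = 0.146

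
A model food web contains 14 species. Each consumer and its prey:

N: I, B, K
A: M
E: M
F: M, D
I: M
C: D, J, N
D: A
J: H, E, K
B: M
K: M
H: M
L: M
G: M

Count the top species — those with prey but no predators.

Top species (has prey, but nothing eats it): L, G, C, F.
Count: 4.

4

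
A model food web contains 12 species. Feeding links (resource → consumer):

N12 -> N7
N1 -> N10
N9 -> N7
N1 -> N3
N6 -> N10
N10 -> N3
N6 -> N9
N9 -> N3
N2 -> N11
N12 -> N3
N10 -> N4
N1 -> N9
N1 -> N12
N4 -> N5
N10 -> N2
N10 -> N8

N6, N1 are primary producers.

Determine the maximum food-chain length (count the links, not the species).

3 links

One longest chain: N6 → N10 → N4 → N5.
It has 4 species and 3 links.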